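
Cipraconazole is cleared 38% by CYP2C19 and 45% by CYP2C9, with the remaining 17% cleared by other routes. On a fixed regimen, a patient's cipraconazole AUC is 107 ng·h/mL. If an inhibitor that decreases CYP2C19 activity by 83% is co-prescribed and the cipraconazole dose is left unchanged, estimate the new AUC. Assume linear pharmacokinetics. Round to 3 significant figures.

CYP2C19: 0.38 × 0.17 = 0.0646
CYP2C9: 0.45 (unchanged)
Other: 0.17 (unchanged)
Relative clearance = 0.0646 + 0.45 + 0.17 = 0.6846.
With dosing unchanged, AUC scales as 1/CL: 107 / 0.6846 = 156 ng·h/mL.

156 ng·h/mL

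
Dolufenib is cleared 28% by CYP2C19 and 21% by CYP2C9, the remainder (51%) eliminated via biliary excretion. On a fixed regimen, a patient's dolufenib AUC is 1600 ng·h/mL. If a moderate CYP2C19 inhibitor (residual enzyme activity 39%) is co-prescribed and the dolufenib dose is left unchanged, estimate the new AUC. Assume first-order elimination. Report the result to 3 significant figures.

The CYP2C19 pathway (28% of clearance) drops to 0.39× activity: 0.28 × 0.39 = 0.1092.
CYP2C9 (21%) and the residual 51% are unaffected.
CL_new/CL_old = 0.1092 + 0.21 + 0.51 = 0.8292.
New AUC = baseline ÷ relative clearance = 1600 / 0.8292 = 1.93 × 10³ ng·h/mL.

1.93 × 10³ ng·h/mL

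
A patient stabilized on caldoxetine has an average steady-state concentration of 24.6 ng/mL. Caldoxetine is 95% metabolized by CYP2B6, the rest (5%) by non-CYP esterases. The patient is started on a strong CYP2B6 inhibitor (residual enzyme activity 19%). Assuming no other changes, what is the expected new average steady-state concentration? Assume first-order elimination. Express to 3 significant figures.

107 ng/mL

CYP2B6: 0.95 × 0.19 = 0.1805
Other: 0.05 (unchanged)
CL_new/CL_old = 0.1805 + 0.05 = 0.2305.
Average steady-state concentration ∝ 1/CL, so new value = 24.6 / 0.2305 = 107 ng/mL.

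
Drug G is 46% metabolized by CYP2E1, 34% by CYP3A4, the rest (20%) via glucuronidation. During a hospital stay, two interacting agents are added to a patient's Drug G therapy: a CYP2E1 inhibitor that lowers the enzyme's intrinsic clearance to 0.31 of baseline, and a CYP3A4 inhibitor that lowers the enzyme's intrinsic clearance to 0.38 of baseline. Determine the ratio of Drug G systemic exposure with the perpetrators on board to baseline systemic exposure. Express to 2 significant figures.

CYP2E1: 0.46 × 0.31 = 0.1426
CYP3A4: 0.34 × 0.38 = 0.1292
Other: 0.2 (unchanged)
Relative clearance = 0.1426 + 0.1292 + 0.2 = 0.4718.
Because systemic exposure varies inversely with clearance, the combined effect is 1 / 0.4718 = 2.1.

2.1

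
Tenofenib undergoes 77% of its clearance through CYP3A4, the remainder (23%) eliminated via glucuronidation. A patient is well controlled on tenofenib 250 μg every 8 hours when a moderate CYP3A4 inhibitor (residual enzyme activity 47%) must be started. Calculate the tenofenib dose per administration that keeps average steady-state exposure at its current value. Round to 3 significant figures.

148 μg

CYP3A4: 0.77 × 0.47 = 0.3619
Other: 0.23 (unchanged)
CL_new/CL_old = 0.3619 + 0.23 = 0.5919.
Exposure is unchanged when dose changes in proportion to clearance. New dose = 250 μg × 0.5919 = 148 μg.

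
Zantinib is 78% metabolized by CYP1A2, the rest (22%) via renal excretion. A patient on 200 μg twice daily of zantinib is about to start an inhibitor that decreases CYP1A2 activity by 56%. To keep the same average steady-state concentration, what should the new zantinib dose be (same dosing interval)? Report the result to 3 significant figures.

CYP1A2: 0.78 × 0.44 = 0.3432
Other: 0.22 (unchanged)
New clearance relative to baseline: 0.3432 + 0.22 = 0.5632.
Exposure is unchanged when dose changes in proportion to clearance. New dose = 200 μg × 0.5632 = 113 μg.

113 μg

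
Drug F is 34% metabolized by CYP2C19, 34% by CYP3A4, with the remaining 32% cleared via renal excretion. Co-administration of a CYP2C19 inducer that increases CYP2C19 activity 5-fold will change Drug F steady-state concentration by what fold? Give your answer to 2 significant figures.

0.42

The CYP2C19 pathway (34% of clearance) increases to 5× activity: 0.34 × 5 = 1.7.
CYP3A4 (34%) and the residual 32% are unaffected.
New clearance relative to baseline: 1.7 + 0.34 + 0.32 = 2.36.
Steady-state concentration ratio = CL_old/CL_new = 1 / 2.36 = 0.42.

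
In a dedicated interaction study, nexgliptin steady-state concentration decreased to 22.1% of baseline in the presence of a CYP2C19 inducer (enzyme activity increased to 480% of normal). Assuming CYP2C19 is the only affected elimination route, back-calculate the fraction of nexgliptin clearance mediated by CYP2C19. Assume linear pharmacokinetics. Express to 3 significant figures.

CL'/CL = 1 / 0.221 = 4.525
4.8·fm + (1 − fm) = 4.525
fm = (4.525 − 1) / (4.8 − 1) = 0.928

0.928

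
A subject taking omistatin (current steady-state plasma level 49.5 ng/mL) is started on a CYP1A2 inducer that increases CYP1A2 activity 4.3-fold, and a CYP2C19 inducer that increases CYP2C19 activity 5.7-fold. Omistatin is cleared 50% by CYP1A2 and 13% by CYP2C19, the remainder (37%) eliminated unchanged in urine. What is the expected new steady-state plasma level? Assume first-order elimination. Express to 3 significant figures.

CYP1A2: 0.5 × 4.3 = 2.15
CYP2C19: 0.13 × 5.7 = 0.741
Other: 0.37 (unchanged)
CL_new/CL_old = 2.15 + 0.741 + 0.37 = 3.261.
Steady-state plasma level ∝ 1/CL: new value = 49.5 / 3.261 = 15.2 ng/mL.

15.2 ng/mL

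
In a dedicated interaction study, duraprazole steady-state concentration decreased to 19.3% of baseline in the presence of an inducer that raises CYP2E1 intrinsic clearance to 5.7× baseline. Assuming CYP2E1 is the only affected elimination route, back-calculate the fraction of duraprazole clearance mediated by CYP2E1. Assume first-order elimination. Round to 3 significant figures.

0.890

CL'/CL = 1 / 0.193 = 5.181
5.7·fm + (1 − fm) = 5.181
fm = (5.181 − 1) / (5.7 − 1) = 0.890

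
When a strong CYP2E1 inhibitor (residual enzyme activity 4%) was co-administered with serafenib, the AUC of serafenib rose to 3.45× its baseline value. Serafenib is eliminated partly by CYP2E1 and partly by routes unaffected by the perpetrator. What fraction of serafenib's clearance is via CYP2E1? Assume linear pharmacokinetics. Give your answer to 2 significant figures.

0.74

CL'/CL = 1 / 3.45 = 0.2899
0.04·fm + (1 − fm) = 0.2899
fm = (0.2899 − 1) / (0.04 − 1) = 0.74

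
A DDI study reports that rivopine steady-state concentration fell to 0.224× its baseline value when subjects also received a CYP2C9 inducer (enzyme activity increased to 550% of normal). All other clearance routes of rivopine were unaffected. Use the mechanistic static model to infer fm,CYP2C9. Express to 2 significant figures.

CL'/CL = 1 / 0.224 = 4.464
5.5·fm + (1 − fm) = 4.464
fm = (4.464 − 1) / (5.5 − 1) = 0.77

0.77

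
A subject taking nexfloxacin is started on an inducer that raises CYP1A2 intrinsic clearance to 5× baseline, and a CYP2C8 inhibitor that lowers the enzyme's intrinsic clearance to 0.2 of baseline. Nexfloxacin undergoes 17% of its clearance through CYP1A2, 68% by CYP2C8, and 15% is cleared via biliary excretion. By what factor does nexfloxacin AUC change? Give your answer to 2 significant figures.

0.88

The CYP1A2 pathway (17% of clearance) increases to 5× activity: 0.17 × 5 = 0.85.
The CYP2C8 pathway (68% of clearance) is reduced to 0.2× activity: 0.68 × 0.2 = 0.136.
Non-CYP routes (15%) are unchanged.
CL_new/CL_old = 0.85 + 0.136 + 0.15 = 1.136.
Because AUC varies inversely with clearance, the combined effect is 1 / 1.136 = 0.88.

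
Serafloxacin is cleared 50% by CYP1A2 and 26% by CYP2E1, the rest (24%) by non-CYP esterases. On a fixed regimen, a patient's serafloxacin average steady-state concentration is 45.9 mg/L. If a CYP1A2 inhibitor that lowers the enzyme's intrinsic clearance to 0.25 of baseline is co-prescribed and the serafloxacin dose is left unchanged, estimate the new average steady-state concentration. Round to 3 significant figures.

73.4 mg/L

CYP1A2: 0.5 × 0.25 = 0.125
CYP2E1: 0.26 (unchanged)
Other: 0.24 (unchanged)
New clearance relative to baseline: 0.125 + 0.26 + 0.24 = 0.625.
New average steady-state concentration = baseline ÷ relative clearance = 45.9 / 0.625 = 73.4 mg/L.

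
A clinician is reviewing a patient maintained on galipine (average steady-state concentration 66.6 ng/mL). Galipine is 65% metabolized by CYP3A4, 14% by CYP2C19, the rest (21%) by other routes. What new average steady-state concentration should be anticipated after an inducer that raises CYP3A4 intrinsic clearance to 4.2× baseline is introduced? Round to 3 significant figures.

21.6 ng/mL

CYP3A4: 0.65 × 4.2 = 2.73
CYP2C19: 0.14 (unchanged)
Other: 0.21 (unchanged)
Relative clearance = 2.73 + 0.14 + 0.21 = 3.08.
Average steady-state concentration ∝ 1/CL, so new value = 66.6 / 3.08 = 21.6 ng/mL.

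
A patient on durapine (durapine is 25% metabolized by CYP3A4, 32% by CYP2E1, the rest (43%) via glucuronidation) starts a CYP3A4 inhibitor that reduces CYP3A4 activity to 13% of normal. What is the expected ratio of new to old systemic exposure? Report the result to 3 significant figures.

The CYP3A4 pathway (25% of clearance) drops to 0.13× activity: 0.25 × 0.13 = 0.0325.
CYP2E1 (32%) and the residual 43% are unaffected.
CL_new/CL_old = 0.0325 + 0.32 + 0.43 = 0.7825.
Systemic exposure is inversely proportional to clearance, so the fold-change is 1 / 0.7825 = 1.28.

1.28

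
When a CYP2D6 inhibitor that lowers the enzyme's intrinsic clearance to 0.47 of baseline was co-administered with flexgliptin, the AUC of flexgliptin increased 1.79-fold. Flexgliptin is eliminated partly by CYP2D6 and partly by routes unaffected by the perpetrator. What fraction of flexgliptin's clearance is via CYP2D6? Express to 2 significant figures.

0.83

CL'/CL = 1 / 1.79 = 0.5587
0.47·fm + (1 − fm) = 0.5587
fm = (0.5587 − 1) / (0.47 − 1) = 0.83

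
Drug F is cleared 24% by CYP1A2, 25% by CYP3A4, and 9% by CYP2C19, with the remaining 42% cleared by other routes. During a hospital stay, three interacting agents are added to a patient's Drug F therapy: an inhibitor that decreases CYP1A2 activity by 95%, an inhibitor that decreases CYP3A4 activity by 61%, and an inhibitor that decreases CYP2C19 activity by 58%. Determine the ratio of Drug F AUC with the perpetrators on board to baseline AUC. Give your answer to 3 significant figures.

1.76

CYP1A2: 0.24 × 0.05 = 0.012
CYP3A4: 0.25 × 0.39 = 0.0975
CYP2C19: 0.09 × 0.42 = 0.0378
Other: 0.42 (unchanged)
Relative clearance = 0.012 + 0.0975 + 0.0378 + 0.42 = 0.5673.
AUC ∝ 1/CL: fold-change = 1 / 0.5673 = 1.76.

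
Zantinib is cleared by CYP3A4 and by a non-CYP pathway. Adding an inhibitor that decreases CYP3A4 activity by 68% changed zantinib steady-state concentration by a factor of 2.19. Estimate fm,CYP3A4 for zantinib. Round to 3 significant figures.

0.799

CL'/CL = 1 / 2.19 = 0.4566
0.32·fm + (1 − fm) = 0.4566
fm = (0.4566 − 1) / (0.32 − 1) = 0.799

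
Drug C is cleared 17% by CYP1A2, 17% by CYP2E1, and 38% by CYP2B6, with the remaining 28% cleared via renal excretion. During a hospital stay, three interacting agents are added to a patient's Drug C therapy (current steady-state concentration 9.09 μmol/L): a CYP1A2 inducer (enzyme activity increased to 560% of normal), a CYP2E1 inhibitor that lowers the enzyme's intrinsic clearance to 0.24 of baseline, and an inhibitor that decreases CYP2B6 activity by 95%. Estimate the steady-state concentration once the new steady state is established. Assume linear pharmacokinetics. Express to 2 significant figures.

The CYP1A2 pathway (17% of clearance) increases to 5.6× activity: 0.17 × 5.6 = 0.952.
The CYP2E1 pathway (17% of clearance) is reduced to 0.24× activity: 0.17 × 0.24 = 0.0408.
The CYP2B6 pathway (38% of clearance) is reduced to 0.05× activity: 0.38 × 0.05 = 0.019.
The remaining 28% of clearance is unaffected.
CL_new/CL_old = 0.952 + 0.0408 + 0.019 + 0.28 = 1.2918.
Dividing the baseline by the relative clearance: 9.09 / 1.2918 = 7.0 μmol/L.

7.0 μmol/L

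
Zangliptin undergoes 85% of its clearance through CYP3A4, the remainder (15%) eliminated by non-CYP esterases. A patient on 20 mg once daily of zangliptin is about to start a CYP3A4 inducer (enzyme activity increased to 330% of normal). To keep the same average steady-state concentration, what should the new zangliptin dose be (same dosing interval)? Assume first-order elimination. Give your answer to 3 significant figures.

The CYP3A4 pathway (85% of clearance) increases to 3.3× activity: 0.85 × 3.3 = 2.805.
Non-CYP routes (15%) are unchanged.
New clearance relative to baseline: 2.805 + 0.15 = 2.955.
Exposure is unchanged when dose changes in proportion to clearance. New dose = 20 mg × 2.955 = 59.1 mg.

59.1 mg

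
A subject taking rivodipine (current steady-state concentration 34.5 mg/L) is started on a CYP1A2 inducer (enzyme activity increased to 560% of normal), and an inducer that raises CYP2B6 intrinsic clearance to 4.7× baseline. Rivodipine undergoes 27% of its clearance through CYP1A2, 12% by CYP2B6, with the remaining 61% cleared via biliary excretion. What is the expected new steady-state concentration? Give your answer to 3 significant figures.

The CYP1A2 pathway (27% of clearance) is boosted to 5.6× activity: 0.27 × 5.6 = 1.512.
The CYP2B6 pathway (12% of clearance) increases to 4.7× activity: 0.12 × 4.7 = 0.564.
The remaining 61% of clearance is unaffected.
Relative clearance = 1.512 + 0.564 + 0.61 = 2.686.
Dividing the baseline by the relative clearance: 34.5 / 2.686 = 12.8 mg/L.

12.8 mg/L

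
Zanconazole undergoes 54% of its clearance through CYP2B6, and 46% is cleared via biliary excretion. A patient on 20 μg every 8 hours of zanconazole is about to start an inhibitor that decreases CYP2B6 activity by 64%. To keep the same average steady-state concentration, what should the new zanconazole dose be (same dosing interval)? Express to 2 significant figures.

13 μg

The CYP2B6 pathway (54% of clearance) drops to 0.36× activity: 0.54 × 0.36 = 0.1944.
Non-CYP routes (46%) are unchanged.
New clearance relative to baseline: 0.1944 + 0.46 = 0.6544.
To maintain the same steady-state level, dose must scale with clearance: new dose = 20 × 0.6544 = 13 μg.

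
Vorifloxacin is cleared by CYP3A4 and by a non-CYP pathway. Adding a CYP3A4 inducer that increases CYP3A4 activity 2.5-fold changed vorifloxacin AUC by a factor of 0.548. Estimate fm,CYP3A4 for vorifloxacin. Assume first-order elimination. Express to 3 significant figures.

0.550

Write x for the fraction cleared via CYP3A4. The observed AUC change means clearance rose to 1/0.548 = 1.825 of baseline.
Only the CYP3A4 route changed, so 1.825 = x·2.5 + (1 − x), giving x = 0.550.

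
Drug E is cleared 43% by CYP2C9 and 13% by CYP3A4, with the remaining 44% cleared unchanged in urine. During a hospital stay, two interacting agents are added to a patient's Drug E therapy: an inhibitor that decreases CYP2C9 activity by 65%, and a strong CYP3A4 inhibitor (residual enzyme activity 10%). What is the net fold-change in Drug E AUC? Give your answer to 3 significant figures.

The CYP2C9 pathway (43% of clearance) is reduced to 0.35× activity: 0.43 × 0.35 = 0.1505.
The CYP3A4 pathway (13% of clearance) falls to 0.1× activity: 0.13 × 0.1 = 0.013.
Non-CYP routes (44%) are unchanged.
CL_new/CL_old = 0.1505 + 0.013 + 0.44 = 0.6035.
AUC ∝ 1/CL: fold-change = 1 / 0.6035 = 1.66.

1.66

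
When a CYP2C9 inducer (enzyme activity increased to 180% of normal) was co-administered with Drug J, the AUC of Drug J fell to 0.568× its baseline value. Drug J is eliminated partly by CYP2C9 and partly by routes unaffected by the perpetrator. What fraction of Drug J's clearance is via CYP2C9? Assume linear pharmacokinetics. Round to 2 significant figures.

0.95

CL'/CL = 1 / 0.568 = 1.761
1.8·fm + (1 − fm) = 1.761
fm = (1.761 − 1) / (1.8 − 1) = 0.95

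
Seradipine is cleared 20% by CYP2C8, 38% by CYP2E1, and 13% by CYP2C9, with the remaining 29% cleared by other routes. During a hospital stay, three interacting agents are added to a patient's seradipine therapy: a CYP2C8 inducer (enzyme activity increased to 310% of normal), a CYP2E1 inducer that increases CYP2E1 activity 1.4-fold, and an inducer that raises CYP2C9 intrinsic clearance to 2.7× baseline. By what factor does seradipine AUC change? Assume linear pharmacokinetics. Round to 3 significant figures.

CYP2C8: 0.2 × 3.1 = 0.62
CYP2E1: 0.38 × 1.4 = 0.532
CYP2C9: 0.13 × 2.7 = 0.351
Other: 0.29 (unchanged)
Relative clearance = 0.62 + 0.532 + 0.351 + 0.29 = 1.793.
Because AUC varies inversely with clearance, the combined effect is 1 / 1.793 = 0.558.

0.558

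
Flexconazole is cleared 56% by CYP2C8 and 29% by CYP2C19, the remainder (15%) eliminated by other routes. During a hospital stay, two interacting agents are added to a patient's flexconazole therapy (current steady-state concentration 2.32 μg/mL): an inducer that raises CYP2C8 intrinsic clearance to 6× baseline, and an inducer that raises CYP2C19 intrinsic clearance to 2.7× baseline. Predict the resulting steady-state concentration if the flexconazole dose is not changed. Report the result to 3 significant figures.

The CYP2C8 pathway (56% of clearance) increases to 6× activity: 0.56 × 6 = 3.36.
The CYP2C19 pathway (29% of clearance) increases to 2.7× activity: 0.29 × 2.7 = 0.783.
Non-CYP routes (15%) are unchanged.
Relative clearance = 3.36 + 0.783 + 0.15 = 4.293.
New steady-state concentration = 2.32 / 4.293 = 0.540 μg/mL (concentration scales inversely with clearance).

0.540 μg/mL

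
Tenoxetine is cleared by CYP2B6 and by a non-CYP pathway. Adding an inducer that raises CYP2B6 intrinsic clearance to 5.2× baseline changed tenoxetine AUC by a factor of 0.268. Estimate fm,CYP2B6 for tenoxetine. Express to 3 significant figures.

0.650

CL'/CL = 1 / 0.268 = 3.731
5.2·fm + (1 − fm) = 3.731
fm = (3.731 − 1) / (5.2 − 1) = 0.650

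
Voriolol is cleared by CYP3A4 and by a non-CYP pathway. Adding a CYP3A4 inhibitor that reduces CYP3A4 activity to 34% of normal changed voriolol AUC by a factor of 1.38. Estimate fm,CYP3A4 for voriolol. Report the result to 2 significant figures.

0.42

Call the CYP3A4 fraction fm. After the interaction, CL_new/CL_old = fm × 0.34 + (1 − fm).
AUC ratio = 1 / (new CL fraction), so new CL fraction = 1 / 1.38 = 0.7246.
fm × 0.34 + 1 − fm = 0.7246  ⇒  fm × (0.34 − 1) = −0.2754  ⇒  fm = 0.42.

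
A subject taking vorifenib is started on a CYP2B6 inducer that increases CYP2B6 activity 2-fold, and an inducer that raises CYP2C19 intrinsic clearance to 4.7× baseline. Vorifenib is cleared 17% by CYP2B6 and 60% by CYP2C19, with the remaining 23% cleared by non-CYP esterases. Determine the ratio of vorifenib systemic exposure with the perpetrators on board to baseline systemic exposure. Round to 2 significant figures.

The CYP2B6 pathway (17% of clearance) increases to 2× activity: 0.17 × 2 = 0.34.
The CYP2C19 pathway (60% of clearance) rises to 4.7× activity: 0.6 × 4.7 = 2.82.
The remaining 23% of clearance is unaffected.
New clearance relative to baseline: 0.34 + 2.82 + 0.23 = 3.39.
Systemic exposure ∝ 1/CL: fold-change = 1 / 3.39 = 0.29.

0.29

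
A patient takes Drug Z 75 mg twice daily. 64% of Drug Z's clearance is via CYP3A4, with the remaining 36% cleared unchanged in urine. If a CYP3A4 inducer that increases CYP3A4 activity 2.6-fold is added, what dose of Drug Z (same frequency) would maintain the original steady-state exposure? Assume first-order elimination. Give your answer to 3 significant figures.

152 mg

The CYP3A4 pathway (64% of clearance) is boosted to 2.6× activity: 0.64 × 2.6 = 1.664.
The remaining 36% of clearance is unaffected.
CL_new/CL_old = 1.664 + 0.36 = 2.024.
Exposure is unchanged when dose changes in proportion to clearance. New dose = 75 mg × 2.024 = 152 mg.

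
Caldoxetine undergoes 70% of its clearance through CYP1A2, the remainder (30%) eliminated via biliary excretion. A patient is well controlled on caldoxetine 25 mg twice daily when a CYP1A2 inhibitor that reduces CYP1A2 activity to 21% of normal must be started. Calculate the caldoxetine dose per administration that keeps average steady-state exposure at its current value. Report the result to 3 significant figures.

11.2 mg

The CYP1A2 pathway (70% of clearance) drops to 0.21× activity: 0.7 × 0.21 = 0.147.
Non-CYP routes (30%) are unchanged.
Relative clearance = 0.147 + 0.3 = 0.447.
To maintain the same steady-state level, dose must scale with clearance: new dose = 25 × 0.447 = 11.2 mg.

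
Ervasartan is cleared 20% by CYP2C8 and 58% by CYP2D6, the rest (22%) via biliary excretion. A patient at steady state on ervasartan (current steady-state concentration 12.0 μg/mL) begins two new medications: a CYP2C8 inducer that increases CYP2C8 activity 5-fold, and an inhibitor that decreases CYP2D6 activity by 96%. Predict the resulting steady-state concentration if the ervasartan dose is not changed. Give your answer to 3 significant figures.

The CYP2C8 pathway (20% of clearance) is boosted to 5× activity: 0.2 × 5 = 1.
The CYP2D6 pathway (58% of clearance) falls to 0.04× activity: 0.58 × 0.04 = 0.0232.
Non-CYP routes (22%) are unchanged.
Relative clearance = 1 + 0.0232 + 0.22 = 1.2432.
New steady-state concentration = 12.0 / 1.2432 = 9.65 μg/mL (concentration scales inversely with clearance).

9.65 μg/mL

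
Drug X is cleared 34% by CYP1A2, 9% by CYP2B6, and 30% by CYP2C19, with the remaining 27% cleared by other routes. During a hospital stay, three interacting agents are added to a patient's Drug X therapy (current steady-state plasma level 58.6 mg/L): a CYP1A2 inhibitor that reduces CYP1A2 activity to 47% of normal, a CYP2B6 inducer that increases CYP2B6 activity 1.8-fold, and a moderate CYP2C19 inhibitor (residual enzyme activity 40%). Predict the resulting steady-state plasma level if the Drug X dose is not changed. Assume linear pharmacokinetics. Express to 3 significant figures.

82.3 mg/L

The CYP1A2 pathway (34% of clearance) drops to 0.47× activity: 0.34 × 0.47 = 0.1598.
The CYP2B6 pathway (9% of clearance) rises to 1.8× activity: 0.09 × 1.8 = 0.162.
The CYP2C19 pathway (30% of clearance) is reduced to 0.4× activity: 0.3 × 0.4 = 0.12.
The remaining 27% of clearance is unaffected.
Relative clearance = 0.1598 + 0.162 + 0.12 + 0.27 = 0.7118.
Dividing the baseline by the relative clearance: 58.6 / 0.7118 = 82.3 mg/L.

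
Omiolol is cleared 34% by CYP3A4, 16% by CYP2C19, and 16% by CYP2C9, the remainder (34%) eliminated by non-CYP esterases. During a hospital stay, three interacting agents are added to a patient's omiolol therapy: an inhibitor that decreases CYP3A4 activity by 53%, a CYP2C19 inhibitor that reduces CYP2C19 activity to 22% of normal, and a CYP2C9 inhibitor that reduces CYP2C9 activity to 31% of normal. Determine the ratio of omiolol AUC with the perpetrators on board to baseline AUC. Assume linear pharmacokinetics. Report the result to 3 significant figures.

The CYP3A4 pathway (34% of clearance) drops to 0.47× activity: 0.34 × 0.47 = 0.1598.
The CYP2C19 pathway (16% of clearance) drops to 0.22× activity: 0.16 × 0.22 = 0.0352.
The CYP2C9 pathway (16% of clearance) falls to 0.31× activity: 0.16 × 0.31 = 0.0496.
The remaining 34% of clearance is unaffected.
New clearance relative to baseline: 0.1598 + 0.0352 + 0.0496 + 0.34 = 0.5846.
AUC ∝ 1/CL: fold-change = 1 / 0.5846 = 1.71.

1.71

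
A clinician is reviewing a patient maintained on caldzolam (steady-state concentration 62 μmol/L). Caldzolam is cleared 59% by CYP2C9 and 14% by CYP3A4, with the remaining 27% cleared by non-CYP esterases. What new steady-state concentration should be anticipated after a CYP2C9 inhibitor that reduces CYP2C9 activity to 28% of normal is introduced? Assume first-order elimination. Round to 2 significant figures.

The CYP2C9 pathway (59% of clearance) falls to 0.28× activity: 0.59 × 0.28 = 0.1652.
CYP3A4 (14%) and the residual 27% are unaffected.
CL_new/CL_old = 0.1652 + 0.14 + 0.27 = 0.5752.
With dosing unchanged, steady-state concentration scales as 1/CL: 62 / 0.5752 = 1.1 × 10² μmol/L.

1.1 × 10² μmol/L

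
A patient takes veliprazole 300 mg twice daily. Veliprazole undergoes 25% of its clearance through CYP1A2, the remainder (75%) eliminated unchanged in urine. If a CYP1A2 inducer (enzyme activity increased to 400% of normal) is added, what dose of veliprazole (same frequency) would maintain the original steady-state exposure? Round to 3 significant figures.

CYP1A2: 0.25 × 4 = 1
Other: 0.75 (unchanged)
Relative clearance = 1 + 0.75 = 1.75.
Exposure is unchanged when dose changes in proportion to clearance. New dose = 300 mg × 1.75 = 525 mg.

525 mg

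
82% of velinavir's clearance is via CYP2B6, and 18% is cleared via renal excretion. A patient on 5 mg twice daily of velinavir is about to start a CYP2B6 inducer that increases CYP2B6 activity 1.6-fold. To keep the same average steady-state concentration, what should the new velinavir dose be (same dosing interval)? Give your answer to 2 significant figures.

The CYP2B6 pathway (82% of clearance) is boosted to 1.6× activity: 0.82 × 1.6 = 1.312.
The remaining 18% of clearance is unaffected.
Relative clearance = 1.312 + 0.18 = 1.492.
Exposure is unchanged when dose changes in proportion to clearance. New dose = 5 mg × 1.492 = 7.5 mg.

7.5 mg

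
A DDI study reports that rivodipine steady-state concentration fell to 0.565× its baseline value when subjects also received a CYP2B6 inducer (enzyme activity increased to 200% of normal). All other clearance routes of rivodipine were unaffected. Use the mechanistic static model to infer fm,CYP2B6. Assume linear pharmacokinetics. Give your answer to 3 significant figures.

0.770

Let fm be the CYP2B6 fraction. New clearance relative to baseline = fm × 2 + (1 − fm).
Steady-state concentration ratio = 1 / (new CL fraction), so new CL fraction = 1 / 0.565 = 1.77.
fm × 2 + 1 − fm = 1.77  ⇒  fm × (2 − 1) = 0.7699  ⇒  fm = 0.770.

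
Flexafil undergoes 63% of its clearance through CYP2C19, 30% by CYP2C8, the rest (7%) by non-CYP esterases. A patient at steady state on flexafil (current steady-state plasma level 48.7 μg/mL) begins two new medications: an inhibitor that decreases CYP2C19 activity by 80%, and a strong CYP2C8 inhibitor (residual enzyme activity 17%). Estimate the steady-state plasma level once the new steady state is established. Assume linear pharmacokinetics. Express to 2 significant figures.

2.0 × 10² μg/mL

CYP2C19: 0.63 × 0.2 = 0.126
CYP2C8: 0.3 × 0.17 = 0.051
Other: 0.07 (unchanged)
CL_new/CL_old = 0.126 + 0.051 + 0.07 = 0.247.
New steady-state plasma level = 48.7 / 0.247 = 2.0 × 10² μg/mL (concentration scales inversely with clearance).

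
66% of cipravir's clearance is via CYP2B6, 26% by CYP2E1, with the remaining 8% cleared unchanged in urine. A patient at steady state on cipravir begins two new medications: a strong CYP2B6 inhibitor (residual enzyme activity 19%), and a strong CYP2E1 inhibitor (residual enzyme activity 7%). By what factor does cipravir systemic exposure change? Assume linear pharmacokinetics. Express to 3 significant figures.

CYP2B6: 0.66 × 0.19 = 0.1254
CYP2E1: 0.26 × 0.07 = 0.0182
Other: 0.08 (unchanged)
Relative clearance = 0.1254 + 0.0182 + 0.08 = 0.2236.
Because systemic exposure varies inversely with clearance, the combined effect is 1 / 0.2236 = 4.47.

4.47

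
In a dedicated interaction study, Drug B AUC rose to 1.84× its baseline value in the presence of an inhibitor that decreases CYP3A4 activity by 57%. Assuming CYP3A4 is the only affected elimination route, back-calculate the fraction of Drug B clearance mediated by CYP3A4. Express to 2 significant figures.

0.80

Write x for the fraction cleared via CYP3A4. The observed AUC change means clearance fell to 1/1.84 = 0.5435 of baseline.
Setting x·0.43 + (1 − x) = 0.5435 and solving: x = (0.5435 − 1)/(0.43 − 1) = 0.80.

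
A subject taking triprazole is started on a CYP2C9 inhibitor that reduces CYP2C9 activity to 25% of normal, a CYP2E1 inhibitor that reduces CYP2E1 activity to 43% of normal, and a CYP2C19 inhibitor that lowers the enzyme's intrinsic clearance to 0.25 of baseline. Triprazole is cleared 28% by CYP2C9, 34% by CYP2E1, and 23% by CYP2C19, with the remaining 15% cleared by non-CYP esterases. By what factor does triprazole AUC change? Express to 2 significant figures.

2.4

The CYP2C9 pathway (28% of clearance) drops to 0.25× activity: 0.28 × 0.25 = 0.07.
The CYP2E1 pathway (34% of clearance) falls to 0.43× activity: 0.34 × 0.43 = 0.1462.
The CYP2C19 pathway (23% of clearance) drops to 0.25× activity: 0.23 × 0.25 = 0.0575.
The remaining 15% of clearance is unaffected.
CL_new/CL_old = 0.07 + 0.1462 + 0.0575 + 0.15 = 0.4237.
AUC ∝ 1/CL: fold-change = 1 / 0.4237 = 2.4.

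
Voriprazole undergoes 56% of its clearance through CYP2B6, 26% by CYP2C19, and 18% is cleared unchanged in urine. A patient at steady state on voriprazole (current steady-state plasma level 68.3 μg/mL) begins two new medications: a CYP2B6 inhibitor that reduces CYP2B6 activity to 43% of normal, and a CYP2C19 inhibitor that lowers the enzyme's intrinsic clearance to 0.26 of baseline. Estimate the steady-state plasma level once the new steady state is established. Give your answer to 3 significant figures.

140 μg/mL

CYP2B6: 0.56 × 0.43 = 0.2408
CYP2C19: 0.26 × 0.26 = 0.0676
Other: 0.18 (unchanged)
Relative clearance = 0.2408 + 0.0676 + 0.18 = 0.4884.
Dividing the baseline by the relative clearance: 68.3 / 0.4884 = 140 μg/mL.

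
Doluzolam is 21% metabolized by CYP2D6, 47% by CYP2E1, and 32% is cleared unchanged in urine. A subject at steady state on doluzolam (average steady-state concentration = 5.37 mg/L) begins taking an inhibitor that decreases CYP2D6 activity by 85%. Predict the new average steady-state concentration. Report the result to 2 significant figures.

CYP2D6: 0.21 × 0.15 = 0.0315
CYP2E1: 0.47 (unchanged)
Other: 0.32 (unchanged)
New clearance relative to baseline: 0.0315 + 0.47 + 0.32 = 0.8215.
New average steady-state concentration = baseline ÷ relative clearance = 5.37 / 0.8215 = 6.5 mg/L.

6.5 mg/L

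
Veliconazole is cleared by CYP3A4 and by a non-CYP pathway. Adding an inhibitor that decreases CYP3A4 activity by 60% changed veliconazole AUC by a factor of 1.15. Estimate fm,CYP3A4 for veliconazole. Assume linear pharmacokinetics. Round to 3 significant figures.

CL'/CL = 1 / 1.15 = 0.8696
0.4·fm + (1 − fm) = 0.8696
fm = (0.8696 − 1) / (0.4 − 1) = 0.217

0.217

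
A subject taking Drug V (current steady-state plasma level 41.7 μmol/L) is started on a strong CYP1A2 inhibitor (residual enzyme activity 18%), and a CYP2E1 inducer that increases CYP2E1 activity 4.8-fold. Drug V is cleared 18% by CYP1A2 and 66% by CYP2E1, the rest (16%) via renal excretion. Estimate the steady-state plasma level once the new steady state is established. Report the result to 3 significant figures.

12.4 μmol/L

CYP1A2: 0.18 × 0.18 = 0.0324
CYP2E1: 0.66 × 4.8 = 3.168
Other: 0.16 (unchanged)
New clearance relative to baseline: 0.0324 + 3.168 + 0.16 = 3.3604.
New steady-state plasma level = 41.7 / 3.3604 = 12.4 μmol/L (concentration scales inversely with clearance).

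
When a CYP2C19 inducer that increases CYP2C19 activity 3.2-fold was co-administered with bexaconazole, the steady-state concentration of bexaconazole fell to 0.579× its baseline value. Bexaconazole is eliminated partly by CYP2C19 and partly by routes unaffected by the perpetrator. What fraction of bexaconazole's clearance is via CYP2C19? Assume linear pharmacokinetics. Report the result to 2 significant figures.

CL'/CL = 1 / 0.579 = 1.727
3.2·fm + (1 − fm) = 1.727
fm = (1.727 − 1) / (3.2 − 1) = 0.33

0.33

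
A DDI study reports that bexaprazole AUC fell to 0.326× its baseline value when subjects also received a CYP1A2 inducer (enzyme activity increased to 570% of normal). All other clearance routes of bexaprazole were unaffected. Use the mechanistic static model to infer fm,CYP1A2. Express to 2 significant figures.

CL'/CL = 1 / 0.326 = 3.067
5.7·fm + (1 − fm) = 3.067
fm = (3.067 − 1) / (5.7 − 1) = 0.44

0.44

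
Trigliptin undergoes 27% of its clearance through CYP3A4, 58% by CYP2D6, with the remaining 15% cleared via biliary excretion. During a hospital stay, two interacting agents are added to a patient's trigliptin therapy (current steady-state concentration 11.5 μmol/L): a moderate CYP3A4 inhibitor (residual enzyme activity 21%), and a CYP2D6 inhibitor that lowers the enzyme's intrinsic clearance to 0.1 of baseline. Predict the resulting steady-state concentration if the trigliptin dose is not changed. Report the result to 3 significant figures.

43.4 μmol/L

The CYP3A4 pathway (27% of clearance) drops to 0.21× activity: 0.27 × 0.21 = 0.0567.
The CYP2D6 pathway (58% of clearance) drops to 0.1× activity: 0.58 × 0.1 = 0.058.
Non-CYP routes (15%) are unchanged.
New clearance relative to baseline: 0.0567 + 0.058 + 0.15 = 0.2647.
New steady-state concentration = 11.5 / 0.2647 = 43.4 μmol/L (concentration scales inversely with clearance).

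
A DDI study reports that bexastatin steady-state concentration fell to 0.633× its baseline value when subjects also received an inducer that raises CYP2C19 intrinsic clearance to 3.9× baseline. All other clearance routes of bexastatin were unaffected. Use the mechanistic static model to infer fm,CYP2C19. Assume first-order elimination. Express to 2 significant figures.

Write x for the fraction cleared via CYP2C19. The observed steady-state concentration change means clearance rose to 1/0.633 = 1.58 of baseline.
Setting x·3.9 + (1 − x) = 1.58 and solving: x = (1.58 − 1)/(3.9 − 1) = 0.20.

0.20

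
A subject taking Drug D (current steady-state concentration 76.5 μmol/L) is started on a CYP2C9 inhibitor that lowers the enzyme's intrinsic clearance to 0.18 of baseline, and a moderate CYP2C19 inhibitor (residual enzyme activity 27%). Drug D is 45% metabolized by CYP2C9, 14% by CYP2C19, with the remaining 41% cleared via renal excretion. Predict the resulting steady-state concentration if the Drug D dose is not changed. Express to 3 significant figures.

145 μmol/L

The CYP2C9 pathway (45% of clearance) falls to 0.18× activity: 0.45 × 0.18 = 0.081.
The CYP2C19 pathway (14% of clearance) falls to 0.27× activity: 0.14 × 0.27 = 0.0378.
The remaining 41% of clearance is unaffected.
New clearance relative to baseline: 0.081 + 0.0378 + 0.41 = 0.5288.
Dividing the baseline by the relative clearance: 76.5 / 0.5288 = 145 μmol/L.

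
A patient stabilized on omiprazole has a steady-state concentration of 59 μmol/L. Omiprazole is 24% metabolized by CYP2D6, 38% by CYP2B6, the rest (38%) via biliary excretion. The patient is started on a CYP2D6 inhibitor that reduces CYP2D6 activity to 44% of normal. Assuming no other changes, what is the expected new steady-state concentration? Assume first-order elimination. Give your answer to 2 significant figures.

CYP2D6: 0.24 × 0.44 = 0.1056
CYP2B6: 0.38 (unchanged)
Other: 0.38 (unchanged)
Relative clearance = 0.1056 + 0.38 + 0.38 = 0.8656.
With dosing unchanged, steady-state concentration scales as 1/CL: 59 / 0.8656 = 68 μmol/L.

68 μmol/L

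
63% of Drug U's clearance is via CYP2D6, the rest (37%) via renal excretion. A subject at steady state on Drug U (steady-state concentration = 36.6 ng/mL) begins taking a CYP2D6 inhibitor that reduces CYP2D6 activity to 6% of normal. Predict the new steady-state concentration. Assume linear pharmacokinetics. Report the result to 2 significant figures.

CYP2D6: 0.63 × 0.06 = 0.0378
Other: 0.37 (unchanged)
CL_new/CL_old = 0.0378 + 0.37 = 0.4078.
New steady-state concentration = baseline ÷ relative clearance = 36.6 / 0.4078 = 90 ng/mL.

90 ng/mL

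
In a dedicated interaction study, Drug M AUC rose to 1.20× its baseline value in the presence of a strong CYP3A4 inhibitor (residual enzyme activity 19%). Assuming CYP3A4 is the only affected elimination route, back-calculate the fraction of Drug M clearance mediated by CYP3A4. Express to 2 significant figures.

0.21

Call the CYP3A4 fraction fm. After the interaction, CL_new/CL_old = fm × 0.19 + (1 − fm).
AUC ratio = 1 / (new CL fraction), so new CL fraction = 1 / 1.20 = 0.8333.
fm × 0.19 + 1 − fm = 0.8333  ⇒  fm × (0.19 − 1) = −0.1667  ⇒  fm = 0.21.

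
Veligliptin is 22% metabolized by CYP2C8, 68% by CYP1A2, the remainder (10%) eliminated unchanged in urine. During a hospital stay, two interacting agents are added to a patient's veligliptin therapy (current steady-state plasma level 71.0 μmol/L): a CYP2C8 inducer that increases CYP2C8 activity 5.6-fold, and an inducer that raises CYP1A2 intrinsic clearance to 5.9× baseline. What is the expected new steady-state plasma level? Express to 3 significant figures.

13.3 μmol/L

CYP2C8: 0.22 × 5.6 = 1.232
CYP1A2: 0.68 × 5.9 = 4.012
Other: 0.1 (unchanged)
New clearance relative to baseline: 1.232 + 4.012 + 0.1 = 5.344.
Steady-state plasma level ∝ 1/CL: new value = 71.0 / 5.344 = 13.3 μmol/L.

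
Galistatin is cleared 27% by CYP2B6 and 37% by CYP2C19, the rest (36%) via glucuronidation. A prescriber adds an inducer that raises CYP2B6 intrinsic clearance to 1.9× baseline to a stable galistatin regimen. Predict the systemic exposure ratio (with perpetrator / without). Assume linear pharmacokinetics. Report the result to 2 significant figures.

0.80

CYP2B6: 0.27 × 1.9 = 0.513
CYP2C19: 0.37 (unchanged)
Other: 0.36 (unchanged)
Relative clearance = 0.513 + 0.37 + 0.36 = 1.243.
Systemic exposure ratio = CL_old/CL_new = 1 / 1.243 = 0.80.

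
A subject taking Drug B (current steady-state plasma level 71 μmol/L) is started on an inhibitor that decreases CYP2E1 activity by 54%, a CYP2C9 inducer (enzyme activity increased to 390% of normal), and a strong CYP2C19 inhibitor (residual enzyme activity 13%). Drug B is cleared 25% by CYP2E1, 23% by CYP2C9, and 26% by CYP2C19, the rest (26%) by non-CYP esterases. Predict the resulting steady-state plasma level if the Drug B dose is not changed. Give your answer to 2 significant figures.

54 μmol/L

The CYP2E1 pathway (25% of clearance) is reduced to 0.46× activity: 0.25 × 0.46 = 0.115.
The CYP2C9 pathway (23% of clearance) rises to 3.9× activity: 0.23 × 3.9 = 0.897.
The CYP2C19 pathway (26% of clearance) falls to 0.13× activity: 0.26 × 0.13 = 0.0338.
The remaining 26% of clearance is unaffected.
Relative clearance = 0.115 + 0.897 + 0.0338 + 0.26 = 1.3058.
Dividing the baseline by the relative clearance: 71 / 1.3058 = 54 μmol/L.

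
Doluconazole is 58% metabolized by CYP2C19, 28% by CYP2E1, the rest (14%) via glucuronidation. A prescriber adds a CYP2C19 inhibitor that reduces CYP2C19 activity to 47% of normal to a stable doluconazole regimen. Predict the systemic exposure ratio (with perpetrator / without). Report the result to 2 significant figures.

1.4

CYP2C19: 0.58 × 0.47 = 0.2726
CYP2E1: 0.28 (unchanged)
Other: 0.14 (unchanged)
Relative clearance = 0.2726 + 0.28 + 0.14 = 0.6926.
Systemic exposure is inversely proportional to clearance, so the fold-change is 1 / 0.6926 = 1.4.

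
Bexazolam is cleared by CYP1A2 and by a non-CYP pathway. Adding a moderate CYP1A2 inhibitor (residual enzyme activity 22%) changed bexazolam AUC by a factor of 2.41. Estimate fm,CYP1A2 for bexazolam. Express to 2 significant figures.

0.75

Write x for the fraction cleared via CYP1A2. The observed AUC change means clearance fell to 1/2.41 = 0.4149 of baseline.
Only the CYP1A2 route changed, so 0.4149 = x·0.22 + (1 − x), giving x = 0.75.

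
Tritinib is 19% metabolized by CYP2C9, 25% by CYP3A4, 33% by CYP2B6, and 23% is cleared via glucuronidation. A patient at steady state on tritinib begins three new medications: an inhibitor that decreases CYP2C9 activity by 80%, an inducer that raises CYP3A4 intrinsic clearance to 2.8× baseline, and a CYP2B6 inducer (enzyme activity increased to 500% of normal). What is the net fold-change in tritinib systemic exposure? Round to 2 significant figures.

CYP2C9: 0.19 × 0.2 = 0.038
CYP3A4: 0.25 × 2.8 = 0.7
CYP2B6: 0.33 × 5 = 1.65
Other: 0.23 (unchanged)
New clearance relative to baseline: 0.038 + 0.7 + 1.65 + 0.23 = 2.618.
Systemic exposure ∝ 1/CL: fold-change = 1 / 2.618 = 0.38.

0.38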